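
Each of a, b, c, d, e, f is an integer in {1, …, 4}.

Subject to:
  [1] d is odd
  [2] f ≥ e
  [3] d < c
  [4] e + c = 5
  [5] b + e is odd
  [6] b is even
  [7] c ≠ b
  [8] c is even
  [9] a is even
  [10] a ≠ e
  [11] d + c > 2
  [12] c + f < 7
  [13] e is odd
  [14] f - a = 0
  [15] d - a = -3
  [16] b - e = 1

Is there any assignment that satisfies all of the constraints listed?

The assignment a = 4, b = 4, c = 2, d = 1, e = 3, f = 4 works:
  constraint 4 holds since e + c = 5.
  constraint 11 holds since d + c = 3.
The rest check out directly.

Satisfiable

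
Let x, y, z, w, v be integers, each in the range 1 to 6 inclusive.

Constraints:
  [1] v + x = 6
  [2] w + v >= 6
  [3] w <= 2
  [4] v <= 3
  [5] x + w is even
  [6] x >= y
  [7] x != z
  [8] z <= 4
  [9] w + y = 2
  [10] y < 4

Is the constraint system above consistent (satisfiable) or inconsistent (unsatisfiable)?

Unsatisfiable

From constraint 3: w ≤ 2. From constraint 4: v ≤ 3. Hence w + v ≤ 5. But constraint 2 requires w + v ≥ 6, and 6 > 5. Contradiction.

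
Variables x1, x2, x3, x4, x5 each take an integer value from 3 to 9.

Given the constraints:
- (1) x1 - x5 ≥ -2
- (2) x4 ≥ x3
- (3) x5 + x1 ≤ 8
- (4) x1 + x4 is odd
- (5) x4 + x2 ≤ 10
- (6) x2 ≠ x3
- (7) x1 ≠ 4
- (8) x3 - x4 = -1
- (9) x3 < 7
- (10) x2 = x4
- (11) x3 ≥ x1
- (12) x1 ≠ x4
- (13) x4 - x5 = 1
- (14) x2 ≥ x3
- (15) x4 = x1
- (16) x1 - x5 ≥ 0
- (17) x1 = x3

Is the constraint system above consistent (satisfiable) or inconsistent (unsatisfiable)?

Unsatisfiable

From constraints 10, 15, and 17, x2 = x4 = x1 = x3, so x2 = x3. But constraint 6 says x2 ≠ x3. Contradiction.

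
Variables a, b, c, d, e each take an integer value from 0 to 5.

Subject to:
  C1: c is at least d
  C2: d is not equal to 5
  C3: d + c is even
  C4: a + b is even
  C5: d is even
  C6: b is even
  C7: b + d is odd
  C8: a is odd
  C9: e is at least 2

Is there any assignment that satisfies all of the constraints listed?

Constraint 8 makes a odd and constraint 6 makes b even, so a + b must be odd. Constraint 4 says a + b is even — contradiction.

Unsatisfiable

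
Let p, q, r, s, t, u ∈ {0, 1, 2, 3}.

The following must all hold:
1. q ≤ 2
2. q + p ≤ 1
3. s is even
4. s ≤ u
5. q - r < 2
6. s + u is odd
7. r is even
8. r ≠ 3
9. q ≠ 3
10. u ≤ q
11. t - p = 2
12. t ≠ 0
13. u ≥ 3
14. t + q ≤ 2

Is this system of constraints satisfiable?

From constraints 10 and 13: q ≥ u and u ≥ 3, so q ≥ 3. From constraint 1: q ≤ 2. But 2 < 3, so no value of q works.

Unsatisfiable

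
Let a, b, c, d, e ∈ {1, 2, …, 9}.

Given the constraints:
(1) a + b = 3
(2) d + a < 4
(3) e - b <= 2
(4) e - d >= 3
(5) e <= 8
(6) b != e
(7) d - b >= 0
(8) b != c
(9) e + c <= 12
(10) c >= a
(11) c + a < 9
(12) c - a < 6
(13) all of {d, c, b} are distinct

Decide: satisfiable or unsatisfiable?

Unsatisfiable

Constraints 3, 4, and 7 give e − d ≥ 3, d − b ≥ 0, b − e ≥ -2.
Adding all 3 inequalities: the left sides telescope to 0, and the right sides sum to 3 + 0 + (-2) = 1. So 0 ≥ 1, which is false.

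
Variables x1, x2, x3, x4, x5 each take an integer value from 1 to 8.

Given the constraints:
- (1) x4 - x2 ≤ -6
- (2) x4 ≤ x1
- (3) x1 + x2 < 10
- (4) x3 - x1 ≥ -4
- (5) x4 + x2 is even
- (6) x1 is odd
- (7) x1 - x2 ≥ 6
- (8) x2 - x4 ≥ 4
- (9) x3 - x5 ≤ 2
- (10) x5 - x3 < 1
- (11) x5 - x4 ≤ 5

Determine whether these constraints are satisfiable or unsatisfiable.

Unsatisfiable

Constraints 1, 4, 7, 9, and 11 give x5 − x3 ≥ -2, x3 − x1 ≥ -4, x1 − x2 ≥ 6, x2 − x4 ≥ 6, x4 − x5 ≥ -5.
Adding all 5 inequalities: the left sides telescope to 0, and the right sides sum to (-2) + (-4) + 6 + 6 + (-5) = 1. So 0 ≥ 1, which is false.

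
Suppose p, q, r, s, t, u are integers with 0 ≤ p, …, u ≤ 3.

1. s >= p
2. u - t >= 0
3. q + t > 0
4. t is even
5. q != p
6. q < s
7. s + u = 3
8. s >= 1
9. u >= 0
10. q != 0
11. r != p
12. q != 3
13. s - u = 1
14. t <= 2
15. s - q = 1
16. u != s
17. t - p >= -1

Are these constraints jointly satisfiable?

Try p = 0, q = 1, r = 2, s = 2, t = 0, u = 1.
Check constraint 2: u - t = 1; constraint 3: q + t = 1; constraint 7: s + u = 3. The remaining constraints are straightforward to verify.

Satisfiable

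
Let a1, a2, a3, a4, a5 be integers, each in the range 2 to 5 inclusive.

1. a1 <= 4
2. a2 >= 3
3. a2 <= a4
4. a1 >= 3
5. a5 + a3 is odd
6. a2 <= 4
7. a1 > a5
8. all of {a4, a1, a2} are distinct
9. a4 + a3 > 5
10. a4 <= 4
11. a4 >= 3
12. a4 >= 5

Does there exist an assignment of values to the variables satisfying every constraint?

Constraints 1, 2, 4, 6, 10, and 11 confine each of a4, a1, a2 to the 2 values {3, 4}.
Constraint 8 requires all 3 of them to be distinct, but only 2 values are available — impossible by the pigeonhole principle.

Unsatisfiable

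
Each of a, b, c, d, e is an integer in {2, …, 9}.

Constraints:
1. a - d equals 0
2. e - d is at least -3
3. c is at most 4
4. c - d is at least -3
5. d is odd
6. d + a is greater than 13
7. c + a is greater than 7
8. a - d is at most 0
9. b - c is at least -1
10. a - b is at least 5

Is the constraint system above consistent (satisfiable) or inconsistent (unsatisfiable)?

Unsatisfiable

Constraints 4, 8, 9, and 10 give a − b ≥ 5, b − c ≥ -1, c − d ≥ -3, d − a ≥ 0.
Adding all 4 inequalities: the left sides telescope to 0, and the right sides sum to 5 + (-1) + (-3) + 0 = 1. So 0 ≥ 1, which is false.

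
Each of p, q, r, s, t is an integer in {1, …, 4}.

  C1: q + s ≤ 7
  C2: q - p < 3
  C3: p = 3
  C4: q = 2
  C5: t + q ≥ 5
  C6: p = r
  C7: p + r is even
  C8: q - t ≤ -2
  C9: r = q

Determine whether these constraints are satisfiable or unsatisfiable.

Unsatisfiable

Constraint 3 fixes p = 3 and constraint 4 fixes q = 2. Constraints 6 and 9 give p = r = q, so p = q. But 3 ≠ 2 — contradiction.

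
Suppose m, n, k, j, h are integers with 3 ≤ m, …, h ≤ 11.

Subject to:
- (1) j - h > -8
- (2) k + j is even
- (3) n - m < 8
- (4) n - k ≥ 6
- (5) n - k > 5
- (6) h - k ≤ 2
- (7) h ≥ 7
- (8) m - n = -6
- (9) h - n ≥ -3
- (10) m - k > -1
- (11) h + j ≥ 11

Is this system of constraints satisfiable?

Constraints 4, 6, and 9 give n − k ≥ 6, k − h ≥ -2, h − n ≥ -3.
Adding all 3 inequalities: the left sides telescope to 0, and the right sides sum to 6 + (-2) + (-3) = 1. So 0 ≥ 1, which is false.

Unsatisfiable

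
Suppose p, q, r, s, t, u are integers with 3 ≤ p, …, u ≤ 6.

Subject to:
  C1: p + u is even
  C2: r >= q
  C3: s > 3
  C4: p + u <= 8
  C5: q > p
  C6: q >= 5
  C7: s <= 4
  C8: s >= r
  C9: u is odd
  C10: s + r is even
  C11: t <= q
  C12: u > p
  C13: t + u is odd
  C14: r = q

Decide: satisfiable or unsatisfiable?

From constraints 2 and 6: r ≥ q and q ≥ 5, so r ≥ 5. From constraints 7 and 8: r ≤ s and s ≤ 4, so r ≤ 4. But 4 < 5, so no value of r works.

Unsatisfiable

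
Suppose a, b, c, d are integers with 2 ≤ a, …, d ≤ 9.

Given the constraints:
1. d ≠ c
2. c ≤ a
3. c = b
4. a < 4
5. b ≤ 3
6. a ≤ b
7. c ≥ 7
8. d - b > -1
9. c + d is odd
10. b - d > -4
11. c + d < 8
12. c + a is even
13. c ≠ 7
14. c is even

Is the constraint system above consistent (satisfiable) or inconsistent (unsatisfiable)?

Unsatisfiable

From constraints 2 and 7: a ≥ c and c ≥ 7, so a ≥ 7. From constraints 5 and 6: a ≤ b and b ≤ 3, so a ≤ 3. But 3 < 7, so no value of a works.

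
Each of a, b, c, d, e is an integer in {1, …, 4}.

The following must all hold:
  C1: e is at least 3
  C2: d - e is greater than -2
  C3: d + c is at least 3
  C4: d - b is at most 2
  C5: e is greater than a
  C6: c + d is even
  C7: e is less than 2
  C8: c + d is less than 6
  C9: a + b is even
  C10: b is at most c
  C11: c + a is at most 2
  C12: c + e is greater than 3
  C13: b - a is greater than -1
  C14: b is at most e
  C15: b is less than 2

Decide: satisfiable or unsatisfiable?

Unsatisfiable

From constraint 1: e ≥ 3. From constraint 7: e ≤ 1. But 1 < 3, so no value of e works.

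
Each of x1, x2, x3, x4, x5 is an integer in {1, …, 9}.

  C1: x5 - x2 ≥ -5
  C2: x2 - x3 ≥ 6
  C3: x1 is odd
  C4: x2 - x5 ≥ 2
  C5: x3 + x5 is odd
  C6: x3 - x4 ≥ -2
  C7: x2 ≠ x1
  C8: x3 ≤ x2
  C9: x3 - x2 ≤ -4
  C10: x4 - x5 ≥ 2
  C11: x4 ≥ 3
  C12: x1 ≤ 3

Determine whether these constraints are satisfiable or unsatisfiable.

Constraints 1, 2, 6, and 10 give x2 − x3 ≥ 6, x3 − x4 ≥ -2, x4 − x5 ≥ 2, x5 − x2 ≥ -5.
Adding all 4 inequalities: the left sides telescope to 0, and the right sides sum to 6 + (-2) + 2 + (-5) = 1. So 0 ≥ 1, which is false.

Unsatisfiable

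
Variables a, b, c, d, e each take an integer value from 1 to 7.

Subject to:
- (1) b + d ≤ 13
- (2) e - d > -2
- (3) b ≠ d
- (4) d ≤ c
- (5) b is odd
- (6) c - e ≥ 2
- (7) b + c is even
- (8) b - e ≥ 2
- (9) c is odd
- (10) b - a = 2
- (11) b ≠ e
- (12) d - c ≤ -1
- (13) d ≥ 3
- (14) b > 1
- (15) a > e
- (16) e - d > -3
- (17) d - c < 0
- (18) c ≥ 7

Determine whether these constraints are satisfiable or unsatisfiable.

One satisfying assignment is a = 5, b = 7, c = 7, d = 4, e = 3.
For the less obvious constraints — constraint 1: b + d = 11; constraint 2: e - d = -1 — and the others hold by inspection.

Satisfiable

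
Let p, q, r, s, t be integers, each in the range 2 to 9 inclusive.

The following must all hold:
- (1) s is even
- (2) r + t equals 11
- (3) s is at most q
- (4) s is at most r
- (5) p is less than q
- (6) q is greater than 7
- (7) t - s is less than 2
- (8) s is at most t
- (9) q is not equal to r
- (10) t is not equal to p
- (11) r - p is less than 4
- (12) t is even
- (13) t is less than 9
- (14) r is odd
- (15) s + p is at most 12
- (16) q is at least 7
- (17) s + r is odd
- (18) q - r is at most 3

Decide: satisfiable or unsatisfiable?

Try p = 6, q = 9, r = 7, s = 4, t = 4.
Check constraint 2: r + t = 11; constraint 7: t - s = 0. The remaining constraints are straightforward to verify.

Satisfiable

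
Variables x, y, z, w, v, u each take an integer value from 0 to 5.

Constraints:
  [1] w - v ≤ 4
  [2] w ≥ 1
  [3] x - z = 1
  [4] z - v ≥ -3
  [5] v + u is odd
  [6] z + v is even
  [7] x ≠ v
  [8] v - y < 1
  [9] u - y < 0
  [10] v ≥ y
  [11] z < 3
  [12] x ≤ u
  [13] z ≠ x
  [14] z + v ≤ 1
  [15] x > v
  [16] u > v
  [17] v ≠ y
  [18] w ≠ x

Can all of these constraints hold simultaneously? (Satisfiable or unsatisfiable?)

Unsatisfiable

Constraints 9, 10, 12, and 15 give y ≤ v, v < x, x ≤ u, u < y. Chaining: y ≤ v < x ≤ u < y, which forces y < y — impossible.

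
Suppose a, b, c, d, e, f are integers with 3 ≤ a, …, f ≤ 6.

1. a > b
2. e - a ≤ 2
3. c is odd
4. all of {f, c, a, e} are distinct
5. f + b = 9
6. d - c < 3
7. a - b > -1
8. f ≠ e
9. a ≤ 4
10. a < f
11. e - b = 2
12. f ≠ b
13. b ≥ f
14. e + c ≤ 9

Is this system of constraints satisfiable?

Constraints 1, 10, and 13 give f ≤ b, b < a, a < f. Chaining: f ≤ b < a < f, which forces f < f — impossible.

Unsatisfiable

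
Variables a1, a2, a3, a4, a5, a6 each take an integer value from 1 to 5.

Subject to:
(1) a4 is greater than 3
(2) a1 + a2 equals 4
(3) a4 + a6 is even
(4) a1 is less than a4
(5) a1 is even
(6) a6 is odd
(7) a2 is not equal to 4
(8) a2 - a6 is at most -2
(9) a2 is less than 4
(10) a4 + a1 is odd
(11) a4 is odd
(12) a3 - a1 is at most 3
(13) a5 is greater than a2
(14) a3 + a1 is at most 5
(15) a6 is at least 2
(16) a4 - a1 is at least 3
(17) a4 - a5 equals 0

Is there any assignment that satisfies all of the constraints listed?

Take a1 = 2, a2 = 2, a3 = 2, a4 = 5, a5 = 5, a6 = 5. Then constraint 2: a1 + a2 = 4; constraint 8: a2 - a6 = -3, and every other listed constraint is also met.

Satisfiable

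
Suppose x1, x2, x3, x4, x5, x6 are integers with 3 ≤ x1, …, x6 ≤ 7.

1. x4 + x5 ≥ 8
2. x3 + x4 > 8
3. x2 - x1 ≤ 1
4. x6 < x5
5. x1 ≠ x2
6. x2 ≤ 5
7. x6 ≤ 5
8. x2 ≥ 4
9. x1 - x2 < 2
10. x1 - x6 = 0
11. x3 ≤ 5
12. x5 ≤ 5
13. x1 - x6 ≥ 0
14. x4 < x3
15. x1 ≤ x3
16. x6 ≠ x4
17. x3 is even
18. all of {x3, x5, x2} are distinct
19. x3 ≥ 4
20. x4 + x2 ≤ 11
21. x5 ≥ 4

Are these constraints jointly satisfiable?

Unsatisfiable

Constraints 6, 8, 11, 12, 19, and 21 confine each of x3, x5, x2 to the 2 values {4, 5}.
Constraint 18 requires all 3 of them to be distinct, but only 2 values are available — impossible by the pigeonhole principle.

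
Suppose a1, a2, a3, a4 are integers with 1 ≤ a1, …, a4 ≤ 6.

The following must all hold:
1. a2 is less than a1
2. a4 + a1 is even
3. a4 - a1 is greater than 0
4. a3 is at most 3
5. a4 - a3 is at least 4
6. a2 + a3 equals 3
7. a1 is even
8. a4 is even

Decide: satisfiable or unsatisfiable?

The assignment a1 = 4, a2 = 1, a3 = 2, a4 = 6 works:
  constraint 3 holds since a4 - a1 = 2.
  constraint 5 holds since a4 - a3 = 4.
  constraint 6 holds since a2 + a3 = 3.
The rest check out directly.

Satisfiable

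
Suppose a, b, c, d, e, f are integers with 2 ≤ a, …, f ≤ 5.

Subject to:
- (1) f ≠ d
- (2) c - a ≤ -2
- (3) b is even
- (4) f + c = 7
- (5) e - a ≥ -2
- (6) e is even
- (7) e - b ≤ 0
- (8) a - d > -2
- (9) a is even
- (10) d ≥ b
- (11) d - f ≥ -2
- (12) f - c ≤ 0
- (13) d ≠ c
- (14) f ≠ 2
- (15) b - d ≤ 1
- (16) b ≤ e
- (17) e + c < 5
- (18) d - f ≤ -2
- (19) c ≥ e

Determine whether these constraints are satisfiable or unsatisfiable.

Constraints 2, 5, 7, 12, 15, and 18 give e − a ≥ -2, a − c ≥ 2, c − f ≥ 0, f − d ≥ 2, d − b ≥ -1, b − e ≥ 0.
Adding all 6 inequalities: the left sides telescope to 0, and the right sides sum to (-2) + 2 + 0 + 2 + (-1) + 0 = 1. So 0 ≥ 1, which is false.

Unsatisfiable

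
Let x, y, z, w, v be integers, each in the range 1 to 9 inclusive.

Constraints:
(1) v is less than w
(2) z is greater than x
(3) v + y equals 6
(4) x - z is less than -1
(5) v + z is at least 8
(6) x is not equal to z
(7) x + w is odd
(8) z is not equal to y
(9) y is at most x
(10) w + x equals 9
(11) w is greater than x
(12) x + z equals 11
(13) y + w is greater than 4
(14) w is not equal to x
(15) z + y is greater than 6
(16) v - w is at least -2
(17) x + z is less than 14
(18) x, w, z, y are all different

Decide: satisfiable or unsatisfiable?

Try x = 4, y = 2, z = 7, w = 5, v = 4.
Check constraint 3: v + y = 6; constraint 4: x - z = -3. The remaining constraints are straightforward to verify.

Satisfiable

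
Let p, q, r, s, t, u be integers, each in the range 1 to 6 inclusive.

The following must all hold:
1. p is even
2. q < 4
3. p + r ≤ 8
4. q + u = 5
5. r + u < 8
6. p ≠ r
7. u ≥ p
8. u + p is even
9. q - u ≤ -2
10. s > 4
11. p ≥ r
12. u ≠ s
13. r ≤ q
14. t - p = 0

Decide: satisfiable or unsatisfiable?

Satisfiable

Setting (p, q, r, s, t, u) = (4, 1, 1, 6, 4, 4) satisfies everything: constraint 3: p + r = 5; constraint 4: q + u = 5; constraint 5: r + u = 5, and the others follow.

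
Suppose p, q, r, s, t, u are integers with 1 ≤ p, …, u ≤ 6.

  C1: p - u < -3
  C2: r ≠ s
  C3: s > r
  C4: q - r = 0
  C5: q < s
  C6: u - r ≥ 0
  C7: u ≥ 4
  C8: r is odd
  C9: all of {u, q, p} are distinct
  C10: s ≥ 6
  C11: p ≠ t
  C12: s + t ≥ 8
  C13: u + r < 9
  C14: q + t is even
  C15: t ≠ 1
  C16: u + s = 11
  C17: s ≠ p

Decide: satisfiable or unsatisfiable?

Satisfiable

The assignment p = 1, q = 3, r = 3, s = 6, t = 3, u = 5 works:
  constraint 1 holds since p - u = -4.
  constraint 4 holds since q - r = 0.
The rest check out directly.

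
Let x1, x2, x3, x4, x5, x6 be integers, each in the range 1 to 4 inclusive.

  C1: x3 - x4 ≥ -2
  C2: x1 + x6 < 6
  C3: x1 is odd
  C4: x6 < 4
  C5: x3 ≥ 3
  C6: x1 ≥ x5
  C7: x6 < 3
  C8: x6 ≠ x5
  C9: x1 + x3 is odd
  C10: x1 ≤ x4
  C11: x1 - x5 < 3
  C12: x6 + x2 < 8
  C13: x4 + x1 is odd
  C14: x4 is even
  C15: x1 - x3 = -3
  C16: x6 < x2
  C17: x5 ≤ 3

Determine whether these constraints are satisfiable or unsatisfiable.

Satisfiable

Setting (x1, x2, x3, x4, x5, x6) = (1, 4, 4, 4, 1, 2) satisfies everything: constraint 1: x3 - x4 = 0; constraint 2: x1 + x6 = 3; constraint 11: x1 - x5 = 0, and the others follow.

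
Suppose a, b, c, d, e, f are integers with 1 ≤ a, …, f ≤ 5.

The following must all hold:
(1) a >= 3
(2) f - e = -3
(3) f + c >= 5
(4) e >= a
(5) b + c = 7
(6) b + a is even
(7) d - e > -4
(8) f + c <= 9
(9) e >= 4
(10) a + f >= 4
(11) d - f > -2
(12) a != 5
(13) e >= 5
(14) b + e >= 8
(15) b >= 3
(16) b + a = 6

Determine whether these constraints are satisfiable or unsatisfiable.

Satisfiable

The assignment a = 3, b = 3, c = 4, d = 2, e = 5, f = 2 works:
  constraint 2 holds since f - e = -3.
  constraint 3 holds since f + c = 6.
The rest check out directly.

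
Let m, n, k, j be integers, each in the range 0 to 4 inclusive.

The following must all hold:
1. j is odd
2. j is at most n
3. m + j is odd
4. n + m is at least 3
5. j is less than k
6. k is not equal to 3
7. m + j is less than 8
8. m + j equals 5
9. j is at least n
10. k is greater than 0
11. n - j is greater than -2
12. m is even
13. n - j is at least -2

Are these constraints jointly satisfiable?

Satisfiable

One satisfying assignment is m = 2, n = 3, k = 4, j = 3.
For the less obvious constraints — constraint 4: n + m = 5; constraint 7: m + j = 5; constraint 8: m + j = 5 — and the others hold by inspection.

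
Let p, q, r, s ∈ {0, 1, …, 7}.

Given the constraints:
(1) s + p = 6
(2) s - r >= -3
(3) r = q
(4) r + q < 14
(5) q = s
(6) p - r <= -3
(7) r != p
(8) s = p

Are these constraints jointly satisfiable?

From constraints 3, 5, and 8, r = q = s = p, so r = p. But constraint 7 says r ≠ p. Contradiction.

Unsatisfiable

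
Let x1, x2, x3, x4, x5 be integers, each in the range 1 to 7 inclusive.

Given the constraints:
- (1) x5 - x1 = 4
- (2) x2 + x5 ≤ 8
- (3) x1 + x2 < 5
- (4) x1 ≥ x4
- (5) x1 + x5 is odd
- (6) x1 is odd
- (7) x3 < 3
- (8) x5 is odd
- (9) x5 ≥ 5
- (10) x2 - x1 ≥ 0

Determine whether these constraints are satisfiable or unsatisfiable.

Constraint 6 makes x1 odd and constraint 8 makes x5 odd, so x1 + x5 must be even. Constraint 5 says x1 + x5 is odd — contradiction.

Unsatisfiable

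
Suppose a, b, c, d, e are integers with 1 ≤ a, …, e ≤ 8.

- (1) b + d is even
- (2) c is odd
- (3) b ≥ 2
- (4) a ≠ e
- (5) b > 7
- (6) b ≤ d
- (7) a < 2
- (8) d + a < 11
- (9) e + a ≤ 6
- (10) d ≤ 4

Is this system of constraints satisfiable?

Unsatisfiable

From constraint 5: b ≥ 8. From constraints 6 and 10: b ≤ d and d ≤ 4, so b ≤ 4. But 4 < 8, so no value of b works.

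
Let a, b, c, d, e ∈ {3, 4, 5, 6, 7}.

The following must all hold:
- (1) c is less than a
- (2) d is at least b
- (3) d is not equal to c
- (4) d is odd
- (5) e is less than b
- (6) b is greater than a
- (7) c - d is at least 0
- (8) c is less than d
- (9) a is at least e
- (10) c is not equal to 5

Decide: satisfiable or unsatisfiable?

Unsatisfiable

Constraints 1, 2, 6, and 7 give b ≤ d, d ≤ c, c < a, a < b. Chaining: b ≤ d ≤ c < a < b, which forces b < b — impossible.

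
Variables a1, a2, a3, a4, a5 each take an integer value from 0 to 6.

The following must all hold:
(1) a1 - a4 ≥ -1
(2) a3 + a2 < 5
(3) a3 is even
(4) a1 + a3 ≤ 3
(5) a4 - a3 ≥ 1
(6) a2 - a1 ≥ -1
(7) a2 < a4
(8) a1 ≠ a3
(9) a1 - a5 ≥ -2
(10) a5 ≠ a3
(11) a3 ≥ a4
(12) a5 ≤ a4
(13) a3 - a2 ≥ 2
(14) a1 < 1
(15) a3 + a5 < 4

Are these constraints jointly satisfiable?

Constraints 1, 5, 6, and 13 give a1 − a4 ≥ -1, a4 − a3 ≥ 1, a3 − a2 ≥ 2, a2 − a1 ≥ -1.
Adding all 4 inequalities: the left sides telescope to 0, and the right sides sum to (-1) + 1 + 2 + (-1) = 1. So 0 ≥ 1, which is false.

Unsatisfiable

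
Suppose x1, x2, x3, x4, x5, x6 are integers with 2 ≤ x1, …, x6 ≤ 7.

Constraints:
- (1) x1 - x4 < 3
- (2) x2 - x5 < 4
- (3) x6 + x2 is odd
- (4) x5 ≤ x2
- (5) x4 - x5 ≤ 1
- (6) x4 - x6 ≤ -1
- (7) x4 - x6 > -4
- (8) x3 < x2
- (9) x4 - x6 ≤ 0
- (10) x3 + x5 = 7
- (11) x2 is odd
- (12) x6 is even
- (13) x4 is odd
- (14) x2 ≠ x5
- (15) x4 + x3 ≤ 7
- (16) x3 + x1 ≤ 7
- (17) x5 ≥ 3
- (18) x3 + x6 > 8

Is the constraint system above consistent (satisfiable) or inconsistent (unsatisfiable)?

One satisfying assignment is x1 = 4, x2 = 7, x3 = 3, x4 = 3, x5 = 4, x6 = 6.
For the less obvious constraints — constraint 1: x1 - x4 = 1; constraint 2: x2 - x5 = 3 — and the others hold by inspection.

Satisfiable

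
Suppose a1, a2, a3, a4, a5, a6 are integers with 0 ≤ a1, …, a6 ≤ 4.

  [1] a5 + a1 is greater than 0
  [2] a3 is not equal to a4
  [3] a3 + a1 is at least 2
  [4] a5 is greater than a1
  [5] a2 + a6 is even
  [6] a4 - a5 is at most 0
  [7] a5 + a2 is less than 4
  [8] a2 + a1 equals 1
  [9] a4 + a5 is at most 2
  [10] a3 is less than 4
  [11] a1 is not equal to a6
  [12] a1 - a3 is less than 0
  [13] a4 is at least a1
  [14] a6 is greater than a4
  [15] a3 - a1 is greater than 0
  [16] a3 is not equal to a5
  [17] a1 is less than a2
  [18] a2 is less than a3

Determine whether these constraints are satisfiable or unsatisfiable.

Satisfiable

Try a1 = 0, a2 = 1, a3 = 3, a4 = 0, a5 = 2, a6 = 3.
Check constraint 1: a5 + a1 = 2; constraint 3: a3 + a1 = 3. The remaining constraints are straightforward to verify.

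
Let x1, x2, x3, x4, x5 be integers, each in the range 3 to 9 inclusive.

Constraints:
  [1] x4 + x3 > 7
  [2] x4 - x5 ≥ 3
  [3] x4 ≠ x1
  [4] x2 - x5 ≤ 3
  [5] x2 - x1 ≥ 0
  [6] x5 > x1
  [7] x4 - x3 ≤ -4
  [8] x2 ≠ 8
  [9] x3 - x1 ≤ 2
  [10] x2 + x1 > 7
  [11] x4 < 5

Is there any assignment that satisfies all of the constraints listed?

Constraints 2, 4, 5, 7, and 9 give x4 − x5 ≥ 3, x5 − x2 ≥ -3, x2 − x1 ≥ 0, x1 − x3 ≥ -2, x3 − x4 ≥ 4.
Adding all 5 inequalities: the left sides telescope to 0, and the right sides sum to 3 + (-3) + 0 + (-2) + 4 = 2. So 0 ≥ 2, which is false.

Unsatisfiable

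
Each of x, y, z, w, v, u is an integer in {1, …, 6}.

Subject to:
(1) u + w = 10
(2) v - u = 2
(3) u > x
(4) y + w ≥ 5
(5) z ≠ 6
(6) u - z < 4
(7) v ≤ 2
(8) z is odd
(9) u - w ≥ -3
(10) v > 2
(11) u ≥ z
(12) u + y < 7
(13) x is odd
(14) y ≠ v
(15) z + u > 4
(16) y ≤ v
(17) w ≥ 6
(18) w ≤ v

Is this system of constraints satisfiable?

Unsatisfiable

From constraints 17 and 18: v ≥ w and w ≥ 6, so v ≥ 6. From constraint 7: v ≤ 2. But 2 < 6, so no value of v works.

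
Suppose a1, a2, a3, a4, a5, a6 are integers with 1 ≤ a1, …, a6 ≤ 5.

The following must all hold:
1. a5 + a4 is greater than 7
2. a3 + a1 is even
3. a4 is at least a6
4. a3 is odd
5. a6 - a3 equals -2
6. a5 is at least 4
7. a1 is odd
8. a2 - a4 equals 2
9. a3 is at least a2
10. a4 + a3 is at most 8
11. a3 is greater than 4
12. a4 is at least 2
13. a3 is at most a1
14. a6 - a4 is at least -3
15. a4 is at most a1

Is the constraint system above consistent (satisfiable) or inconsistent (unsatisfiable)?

Setting (a1, a2, a3, a4, a5, a6) = (5, 5, 5, 3, 5, 3) satisfies everything: constraint 1: a5 + a4 = 8; constraint 5: a6 - a3 = -2; constraint 8: a2 - a4 = 2, and the others follow.

Satisfiable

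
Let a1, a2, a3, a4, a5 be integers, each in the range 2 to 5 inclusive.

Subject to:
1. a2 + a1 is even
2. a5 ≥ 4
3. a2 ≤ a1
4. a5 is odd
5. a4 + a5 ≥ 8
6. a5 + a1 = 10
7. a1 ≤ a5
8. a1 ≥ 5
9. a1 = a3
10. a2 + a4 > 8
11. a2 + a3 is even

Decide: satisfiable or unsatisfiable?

Try a1 = 5, a2 = 5, a3 = 5, a4 = 4, a5 = 5.
Check constraint 5: a4 + a5 = 9; constraint 6: a5 + a1 = 10; constraint 10: a2 + a4 = 9. The remaining constraints are straightforward to verify.

Satisfiable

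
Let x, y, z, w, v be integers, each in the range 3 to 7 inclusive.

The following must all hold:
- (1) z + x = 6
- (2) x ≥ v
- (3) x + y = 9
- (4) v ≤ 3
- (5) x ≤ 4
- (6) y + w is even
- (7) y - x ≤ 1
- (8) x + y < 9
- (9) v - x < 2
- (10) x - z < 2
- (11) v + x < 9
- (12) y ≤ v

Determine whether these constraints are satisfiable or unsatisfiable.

From constraint 5: x ≤ 4. From constraints 4 and 12: y ≤ v ≤ 3. Hence x + y ≤ 7. But constraint 3 requires x + y = 9, and 9 > 7. Contradiction.

Unsatisfiable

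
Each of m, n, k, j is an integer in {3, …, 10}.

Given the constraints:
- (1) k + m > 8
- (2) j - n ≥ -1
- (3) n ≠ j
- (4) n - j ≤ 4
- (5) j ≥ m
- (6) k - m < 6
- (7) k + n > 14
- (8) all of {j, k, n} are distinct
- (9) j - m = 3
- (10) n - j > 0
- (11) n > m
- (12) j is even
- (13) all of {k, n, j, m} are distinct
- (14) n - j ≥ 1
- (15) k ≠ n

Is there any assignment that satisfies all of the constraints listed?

Satisfiable

One satisfying assignment is m = 3, n = 7, k = 8, j = 6.
For the less obvious constraints — constraint 1: k + m = 11; constraint 2: j - n = -1; constraint 4: n - j = 1 — and the others hold by inspection.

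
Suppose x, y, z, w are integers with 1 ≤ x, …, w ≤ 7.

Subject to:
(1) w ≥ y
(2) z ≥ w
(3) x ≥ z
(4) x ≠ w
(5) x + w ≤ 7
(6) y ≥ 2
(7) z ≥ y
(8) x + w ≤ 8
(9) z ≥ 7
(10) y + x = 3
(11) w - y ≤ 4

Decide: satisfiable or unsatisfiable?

From constraints 3 and 9: x ≥ z ≥ 7. From constraints 1 and 6: w ≥ y ≥ 2. Hence x + w ≥ 9. But constraint 8 requires x + w ≤ 8, and 8 < 9. Contradiction.

Unsatisfiable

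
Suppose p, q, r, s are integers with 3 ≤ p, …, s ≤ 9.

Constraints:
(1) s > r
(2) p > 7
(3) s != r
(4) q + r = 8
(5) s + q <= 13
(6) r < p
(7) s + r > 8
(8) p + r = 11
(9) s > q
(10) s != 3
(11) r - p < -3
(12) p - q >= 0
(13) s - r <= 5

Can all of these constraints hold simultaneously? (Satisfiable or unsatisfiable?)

Satisfiable

Setting (p, q, r, s) = (8, 5, 3, 7) satisfies everything: constraint 4: q + r = 8; constraint 5: s + q = 12, and the others follow.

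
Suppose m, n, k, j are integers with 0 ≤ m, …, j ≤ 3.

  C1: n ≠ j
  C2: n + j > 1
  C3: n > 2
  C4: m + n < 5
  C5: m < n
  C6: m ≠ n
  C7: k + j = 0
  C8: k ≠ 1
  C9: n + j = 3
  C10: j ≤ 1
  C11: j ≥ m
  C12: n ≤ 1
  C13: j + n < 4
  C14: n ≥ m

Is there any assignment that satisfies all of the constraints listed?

From constraint 12: n ≤ 1. From constraint 10: j ≤ 1. Hence n + j ≤ 2. But constraint 9 requires n + j = 3, and 3 > 2. Contradiction.

Unsatisfiable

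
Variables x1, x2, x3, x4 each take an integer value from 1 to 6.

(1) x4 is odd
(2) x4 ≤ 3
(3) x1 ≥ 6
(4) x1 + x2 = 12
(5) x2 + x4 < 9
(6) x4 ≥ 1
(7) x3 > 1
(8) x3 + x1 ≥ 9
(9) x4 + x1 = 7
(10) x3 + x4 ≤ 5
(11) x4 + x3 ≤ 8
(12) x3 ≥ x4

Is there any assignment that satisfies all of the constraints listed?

Satisfiable

Setting (x1, x2, x3, x4) = (6, 6, 4, 1) satisfies everything: constraint 4: x1 + x2 = 12; constraint 5: x2 + x4 = 7; constraint 8: x3 + x1 = 10, and the others follow.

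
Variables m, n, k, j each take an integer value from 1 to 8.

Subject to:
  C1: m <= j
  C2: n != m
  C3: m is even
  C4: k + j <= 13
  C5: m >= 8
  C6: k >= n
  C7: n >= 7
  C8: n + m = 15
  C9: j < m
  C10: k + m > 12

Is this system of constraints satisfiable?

Unsatisfiable

From constraints 6 and 7: k ≥ n ≥ 7. From constraints 1 and 5: j ≥ m ≥ 8. Hence k + j ≥ 15. But constraint 4 requires k + j ≤ 13, and 13 < 15. Contradiction.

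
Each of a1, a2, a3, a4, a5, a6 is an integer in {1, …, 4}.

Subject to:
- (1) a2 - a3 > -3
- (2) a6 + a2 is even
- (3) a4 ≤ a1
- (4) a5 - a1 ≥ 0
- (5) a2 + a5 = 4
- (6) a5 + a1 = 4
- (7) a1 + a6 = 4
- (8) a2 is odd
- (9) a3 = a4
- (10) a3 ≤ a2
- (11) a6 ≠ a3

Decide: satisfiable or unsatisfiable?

Setting (a1, a2, a3, a4, a5, a6) = (1, 1, 1, 1, 3, 3) satisfies everything: constraint 1: a2 - a3 = 0; constraint 4: a5 - a1 = 2; constraint 5: a2 + a5 = 4, and the others follow.

Satisfiable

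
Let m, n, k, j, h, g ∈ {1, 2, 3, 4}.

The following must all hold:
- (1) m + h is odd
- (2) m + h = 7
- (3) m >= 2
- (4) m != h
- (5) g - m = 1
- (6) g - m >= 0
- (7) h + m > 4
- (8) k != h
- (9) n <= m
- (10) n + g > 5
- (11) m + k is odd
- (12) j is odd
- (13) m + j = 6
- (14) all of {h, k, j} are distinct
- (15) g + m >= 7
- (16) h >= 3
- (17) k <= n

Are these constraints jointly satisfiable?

Satisfiable

Setting (m, n, k, j, h, g) = (3, 2, 2, 3, 4, 4) satisfies everything: constraint 2: m + h = 7; constraint 5: g - m = 1; constraint 6: g - m = 1, and the others follow.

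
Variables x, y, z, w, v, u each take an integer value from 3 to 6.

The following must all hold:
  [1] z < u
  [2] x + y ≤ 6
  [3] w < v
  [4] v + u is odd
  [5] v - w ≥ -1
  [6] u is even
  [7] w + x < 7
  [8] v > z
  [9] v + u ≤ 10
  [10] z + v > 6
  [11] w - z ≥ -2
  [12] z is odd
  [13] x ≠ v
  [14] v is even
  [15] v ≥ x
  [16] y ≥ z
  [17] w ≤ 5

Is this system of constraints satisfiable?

Unsatisfiable

Constraint 14 makes v even and constraint 6 makes u even, so v + u must be even. Constraint 4 says v + u is odd — contradiction.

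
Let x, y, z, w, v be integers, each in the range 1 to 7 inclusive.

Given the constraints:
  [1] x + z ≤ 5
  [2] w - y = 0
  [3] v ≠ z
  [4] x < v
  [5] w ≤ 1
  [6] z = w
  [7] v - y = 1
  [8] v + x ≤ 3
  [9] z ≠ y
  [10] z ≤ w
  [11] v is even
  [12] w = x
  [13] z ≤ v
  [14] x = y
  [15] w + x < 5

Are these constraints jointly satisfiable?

From constraints 6, 12, and 14, z = w = x = y, so z = y. But constraint 9 says z ≠ y. Contradiction.

Unsatisfiable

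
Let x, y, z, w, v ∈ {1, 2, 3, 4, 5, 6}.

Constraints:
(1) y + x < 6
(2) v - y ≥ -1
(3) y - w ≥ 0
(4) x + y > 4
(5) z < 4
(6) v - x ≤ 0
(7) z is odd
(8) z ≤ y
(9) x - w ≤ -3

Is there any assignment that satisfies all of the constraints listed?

Constraints 2, 3, 6, and 9 give w − x ≥ 3, x − v ≥ 0, v − y ≥ -1, y − w ≥ 0.
Adding all 4 inequalities: the left sides telescope to 0, and the right sides sum to 3 + 0 + (-1) + 0 = 2. So 0 ≥ 2, which is false.

Unsatisfiable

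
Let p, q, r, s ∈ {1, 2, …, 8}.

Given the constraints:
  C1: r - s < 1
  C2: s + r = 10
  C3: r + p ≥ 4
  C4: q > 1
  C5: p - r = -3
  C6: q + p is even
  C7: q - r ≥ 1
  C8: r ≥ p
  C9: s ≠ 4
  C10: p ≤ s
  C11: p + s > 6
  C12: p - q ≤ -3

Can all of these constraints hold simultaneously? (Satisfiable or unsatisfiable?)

One satisfying assignment is p = 2, q = 6, r = 5, s = 5.
For the less obvious constraints — constraint 1: r - s = 0; constraint 2: s + r = 10 — and the others hold by inspection.

Satisfiable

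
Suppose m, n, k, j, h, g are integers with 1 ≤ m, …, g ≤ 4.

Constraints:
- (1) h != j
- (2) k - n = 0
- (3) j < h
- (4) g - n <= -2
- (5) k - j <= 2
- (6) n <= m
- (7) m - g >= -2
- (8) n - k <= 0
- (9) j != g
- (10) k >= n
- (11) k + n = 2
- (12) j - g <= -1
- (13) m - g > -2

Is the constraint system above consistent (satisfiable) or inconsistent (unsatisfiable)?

Constraints 4, 5, 8, and 12 give j − k ≥ -2, k − n ≥ 0, n − g ≥ 2, g − j ≥ 1.
Adding all 4 inequalities: the left sides telescope to 0, and the right sides sum to (-2) + 0 + 2 + 1 = 1. So 0 ≥ 1, which is false.

Unsatisfiable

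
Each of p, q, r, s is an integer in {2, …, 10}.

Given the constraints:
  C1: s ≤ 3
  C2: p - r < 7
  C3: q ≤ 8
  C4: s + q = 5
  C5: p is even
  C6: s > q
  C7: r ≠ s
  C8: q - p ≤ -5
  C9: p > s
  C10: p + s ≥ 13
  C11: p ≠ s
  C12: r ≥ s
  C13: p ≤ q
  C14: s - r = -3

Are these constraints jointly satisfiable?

Unsatisfiable

From constraints 3 and 13: p ≤ q ≤ 8. From constraint 1: s ≤ 3. Hence p + s ≤ 11. But constraint 10 requires p + s ≥ 13, and 13 > 11. Contradiction.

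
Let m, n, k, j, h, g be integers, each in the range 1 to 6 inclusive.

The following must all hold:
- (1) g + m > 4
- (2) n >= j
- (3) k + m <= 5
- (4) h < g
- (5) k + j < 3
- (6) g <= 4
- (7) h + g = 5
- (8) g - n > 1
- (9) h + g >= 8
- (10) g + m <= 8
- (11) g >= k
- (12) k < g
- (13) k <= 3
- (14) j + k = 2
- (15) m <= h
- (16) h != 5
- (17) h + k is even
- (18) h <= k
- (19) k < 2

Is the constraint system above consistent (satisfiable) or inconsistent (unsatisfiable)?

From constraints 13 and 18: h ≤ k ≤ 3. From constraint 6: g ≤ 4. Hence h + g ≤ 7. But constraint 9 requires h + g ≥ 8, and 8 > 7. Contradiction.

Unsatisfiable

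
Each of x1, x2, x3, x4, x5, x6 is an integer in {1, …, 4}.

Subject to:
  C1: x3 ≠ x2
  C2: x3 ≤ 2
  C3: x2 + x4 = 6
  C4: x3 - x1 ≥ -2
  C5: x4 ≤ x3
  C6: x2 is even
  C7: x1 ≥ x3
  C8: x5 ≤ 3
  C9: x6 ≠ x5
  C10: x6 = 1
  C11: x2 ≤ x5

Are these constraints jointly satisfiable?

From constraints 8 and 11: x2 ≤ x5 ≤ 3. From constraints 2 and 5: x4 ≤ x3 ≤ 2. Hence x2 + x4 ≤ 5. But constraint 3 requires x2 + x4 = 6, and 6 > 5. Contradiction.

Unsatisfiable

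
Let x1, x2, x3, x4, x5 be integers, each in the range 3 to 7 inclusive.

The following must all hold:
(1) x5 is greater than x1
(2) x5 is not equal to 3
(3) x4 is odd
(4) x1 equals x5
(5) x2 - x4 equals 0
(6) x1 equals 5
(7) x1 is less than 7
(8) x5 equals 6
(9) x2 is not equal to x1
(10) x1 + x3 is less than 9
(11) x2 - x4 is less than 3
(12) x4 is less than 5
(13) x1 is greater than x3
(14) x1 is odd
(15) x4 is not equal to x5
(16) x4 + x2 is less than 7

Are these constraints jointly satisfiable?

Unsatisfiable

Constraint 6 fixes x1 = 5 and constraint 8 fixes x5 = 6, but constraint 4 requires x1 = x5. Since 5 ≠ 6, contradiction.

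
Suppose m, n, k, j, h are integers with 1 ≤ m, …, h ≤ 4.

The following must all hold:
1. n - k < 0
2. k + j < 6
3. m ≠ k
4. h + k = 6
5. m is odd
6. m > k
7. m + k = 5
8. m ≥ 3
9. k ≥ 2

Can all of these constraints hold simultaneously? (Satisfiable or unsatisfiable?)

Satisfiable

The assignment m = 3, n = 1, k = 2, j = 3, h = 4 works:
  constraint 1 holds since n - k = -1.
  constraint 2 holds since k + j = 5.
  constraint 4 holds since h + k = 6.
The rest check out directly.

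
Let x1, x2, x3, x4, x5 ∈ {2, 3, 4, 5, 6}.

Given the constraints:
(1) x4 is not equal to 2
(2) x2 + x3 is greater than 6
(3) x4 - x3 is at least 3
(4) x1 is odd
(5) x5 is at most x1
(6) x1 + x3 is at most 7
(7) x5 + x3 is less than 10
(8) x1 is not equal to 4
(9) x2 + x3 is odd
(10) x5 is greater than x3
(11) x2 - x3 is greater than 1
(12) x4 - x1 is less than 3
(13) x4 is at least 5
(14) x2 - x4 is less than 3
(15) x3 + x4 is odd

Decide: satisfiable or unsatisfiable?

The assignment x1 = 5, x2 = 5, x3 = 2, x4 = 5, x5 = 5 works:
  constraint 2 holds since x2 + x3 = 7.
  constraint 3 holds since x4 - x3 = 3.
  constraint 6 holds since x1 + x3 = 7.
The rest check out directly.

Satisfiable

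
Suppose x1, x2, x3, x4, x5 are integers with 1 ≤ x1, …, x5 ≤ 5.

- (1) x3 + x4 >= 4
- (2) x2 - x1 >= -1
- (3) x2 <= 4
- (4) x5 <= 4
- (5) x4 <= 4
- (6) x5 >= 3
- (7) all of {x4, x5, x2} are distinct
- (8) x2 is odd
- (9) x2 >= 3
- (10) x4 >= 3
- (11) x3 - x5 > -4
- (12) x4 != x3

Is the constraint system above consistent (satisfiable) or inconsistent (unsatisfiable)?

Unsatisfiable

Constraints 3, 4, 5, 6, 9, and 10 confine each of x4, x5, x2 to the 2 values {3, 4}.
Constraint 7 requires all 3 of them to be distinct, but only 2 values are available — impossible by the pigeonhole principle.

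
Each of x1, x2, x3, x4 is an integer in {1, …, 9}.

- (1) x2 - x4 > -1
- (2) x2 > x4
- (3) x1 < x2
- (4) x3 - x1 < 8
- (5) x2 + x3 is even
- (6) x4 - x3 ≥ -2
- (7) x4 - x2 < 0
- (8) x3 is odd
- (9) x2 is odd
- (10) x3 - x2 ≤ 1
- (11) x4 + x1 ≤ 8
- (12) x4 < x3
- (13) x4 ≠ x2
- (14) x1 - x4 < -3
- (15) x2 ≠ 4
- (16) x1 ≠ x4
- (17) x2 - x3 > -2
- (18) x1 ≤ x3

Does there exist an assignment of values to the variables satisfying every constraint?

Satisfiable

One satisfying assignment is x1 = 1, x2 = 7, x3 = 7, x4 = 6.
For the less obvious constraints — constraint 1: x2 - x4 = 1; constraint 4: x3 - x1 = 6; constraint 6: x4 - x3 = -1 — and the others hold by inspection.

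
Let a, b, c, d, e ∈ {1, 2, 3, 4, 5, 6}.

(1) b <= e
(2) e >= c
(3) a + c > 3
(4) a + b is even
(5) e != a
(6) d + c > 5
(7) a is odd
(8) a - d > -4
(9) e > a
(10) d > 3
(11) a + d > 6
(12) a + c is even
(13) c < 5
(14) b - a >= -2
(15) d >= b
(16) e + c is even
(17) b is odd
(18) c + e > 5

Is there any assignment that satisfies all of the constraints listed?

Satisfiable

Setting (a, b, c, d, e) = (3, 1, 1, 5, 5) satisfies everything: constraint 3: a + c = 4; constraint 6: d + c = 6, and the others follow.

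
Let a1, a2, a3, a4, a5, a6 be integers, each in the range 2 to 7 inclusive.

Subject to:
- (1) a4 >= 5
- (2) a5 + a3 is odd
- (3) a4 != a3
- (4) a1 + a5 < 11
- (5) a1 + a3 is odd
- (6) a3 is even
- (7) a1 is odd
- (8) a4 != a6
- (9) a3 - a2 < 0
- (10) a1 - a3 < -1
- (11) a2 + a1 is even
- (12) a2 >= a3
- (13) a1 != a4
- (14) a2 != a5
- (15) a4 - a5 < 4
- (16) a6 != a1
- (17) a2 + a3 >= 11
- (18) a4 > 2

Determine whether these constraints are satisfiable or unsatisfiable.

Satisfiable

One satisfying assignment is a1 = 3, a2 = 7, a3 = 6, a4 = 7, a5 = 5, a6 = 4.
For the less obvious constraints — constraint 4: a1 + a5 = 8; constraint 9: a3 - a2 = -1; constraint 10: a1 - a3 = -3 — and the others hold by inspection.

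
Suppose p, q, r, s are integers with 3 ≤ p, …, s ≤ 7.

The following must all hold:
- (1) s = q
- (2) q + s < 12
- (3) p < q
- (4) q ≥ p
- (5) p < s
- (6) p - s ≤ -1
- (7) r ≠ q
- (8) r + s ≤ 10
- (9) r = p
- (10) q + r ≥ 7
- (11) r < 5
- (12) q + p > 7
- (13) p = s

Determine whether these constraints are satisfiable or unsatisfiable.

From constraints 1, 9, and 13, r = p = s = q, so r = q. But constraint 7 says r ≠ q. Contradiction.

Unsatisfiable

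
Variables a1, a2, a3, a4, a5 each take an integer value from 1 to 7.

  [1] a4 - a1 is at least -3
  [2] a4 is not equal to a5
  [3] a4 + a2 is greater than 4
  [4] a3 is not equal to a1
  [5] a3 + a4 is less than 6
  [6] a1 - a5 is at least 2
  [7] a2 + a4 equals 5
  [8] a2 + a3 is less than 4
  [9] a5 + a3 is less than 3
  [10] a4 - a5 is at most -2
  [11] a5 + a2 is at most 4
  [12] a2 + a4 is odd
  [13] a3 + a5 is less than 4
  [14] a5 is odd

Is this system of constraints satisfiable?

Constraints 1, 6, and 10 give a1 − a5 ≥ 2, a5 − a4 ≥ 2, a4 − a1 ≥ -3.
Adding all 3 inequalities: the left sides telescope to 0, and the right sides sum to 2 + 2 + (-3) = 1. So 0 ≥ 1, which is false.

Unsatisfiable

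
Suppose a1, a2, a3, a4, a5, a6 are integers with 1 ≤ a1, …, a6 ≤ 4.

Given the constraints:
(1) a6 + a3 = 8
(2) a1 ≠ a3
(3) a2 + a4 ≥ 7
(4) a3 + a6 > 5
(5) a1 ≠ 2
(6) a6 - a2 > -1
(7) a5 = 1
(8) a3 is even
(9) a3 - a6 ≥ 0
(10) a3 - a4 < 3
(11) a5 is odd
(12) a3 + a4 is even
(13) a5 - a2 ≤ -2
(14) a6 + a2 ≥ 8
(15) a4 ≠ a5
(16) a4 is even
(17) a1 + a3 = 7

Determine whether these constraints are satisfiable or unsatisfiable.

Take a1 = 3, a2 = 4, a3 = 4, a4 = 4, a5 = 1, a6 = 4. Then constraint 1: a6 + a3 = 8; constraint 3: a2 + a4 = 8, and every other listed constraint is also met.

Satisfiable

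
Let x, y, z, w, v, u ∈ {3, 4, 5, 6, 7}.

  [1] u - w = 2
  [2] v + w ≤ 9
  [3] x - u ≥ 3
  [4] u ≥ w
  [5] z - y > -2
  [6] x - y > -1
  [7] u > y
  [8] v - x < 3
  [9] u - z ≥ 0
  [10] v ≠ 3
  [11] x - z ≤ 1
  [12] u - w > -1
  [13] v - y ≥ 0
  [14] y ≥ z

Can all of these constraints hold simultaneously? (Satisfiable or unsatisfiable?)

Constraints 3, 9, and 11 give z − x ≥ -1, x − u ≥ 3, u − z ≥ 0.
Adding all 3 inequalities: the left sides telescope to 0, and the right sides sum to (-1) + 3 + 0 = 2. So 0 ≥ 2, which is false.

Unsatisfiable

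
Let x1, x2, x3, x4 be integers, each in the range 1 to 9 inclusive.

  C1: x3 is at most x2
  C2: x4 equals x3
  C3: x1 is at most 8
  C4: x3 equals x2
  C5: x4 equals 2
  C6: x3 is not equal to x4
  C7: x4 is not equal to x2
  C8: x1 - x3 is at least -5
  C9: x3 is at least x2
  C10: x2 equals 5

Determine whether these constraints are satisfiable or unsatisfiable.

Constraint 5 fixes x4 = 2 and constraint 10 fixes x2 = 5. Constraints 2 and 4 give x4 = x3 = x2, so x4 = x2. But 2 ≠ 5 — contradiction.

Unsatisfiable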